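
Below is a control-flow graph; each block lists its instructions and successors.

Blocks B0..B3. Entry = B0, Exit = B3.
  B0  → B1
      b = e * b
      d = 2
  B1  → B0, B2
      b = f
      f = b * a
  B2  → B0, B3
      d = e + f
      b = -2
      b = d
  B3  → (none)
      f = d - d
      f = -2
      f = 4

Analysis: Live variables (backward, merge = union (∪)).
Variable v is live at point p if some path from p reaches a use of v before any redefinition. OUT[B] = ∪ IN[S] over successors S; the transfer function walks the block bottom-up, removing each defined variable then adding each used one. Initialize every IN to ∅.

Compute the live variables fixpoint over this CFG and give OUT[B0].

Fixpoint table:
  B0:  IN={a, b, e, f}  OUT={a, e, f}
  B1:  IN={a, e, f}  OUT={a, b, e, f}
  B2:  IN={a, e, f}  OUT={a, b, d, e, f}
  B3:  IN={d}  OUT={}

Merge at B0: OUT[B0] = IN[B1] = {a, e, f}

Answer: {a, e, f}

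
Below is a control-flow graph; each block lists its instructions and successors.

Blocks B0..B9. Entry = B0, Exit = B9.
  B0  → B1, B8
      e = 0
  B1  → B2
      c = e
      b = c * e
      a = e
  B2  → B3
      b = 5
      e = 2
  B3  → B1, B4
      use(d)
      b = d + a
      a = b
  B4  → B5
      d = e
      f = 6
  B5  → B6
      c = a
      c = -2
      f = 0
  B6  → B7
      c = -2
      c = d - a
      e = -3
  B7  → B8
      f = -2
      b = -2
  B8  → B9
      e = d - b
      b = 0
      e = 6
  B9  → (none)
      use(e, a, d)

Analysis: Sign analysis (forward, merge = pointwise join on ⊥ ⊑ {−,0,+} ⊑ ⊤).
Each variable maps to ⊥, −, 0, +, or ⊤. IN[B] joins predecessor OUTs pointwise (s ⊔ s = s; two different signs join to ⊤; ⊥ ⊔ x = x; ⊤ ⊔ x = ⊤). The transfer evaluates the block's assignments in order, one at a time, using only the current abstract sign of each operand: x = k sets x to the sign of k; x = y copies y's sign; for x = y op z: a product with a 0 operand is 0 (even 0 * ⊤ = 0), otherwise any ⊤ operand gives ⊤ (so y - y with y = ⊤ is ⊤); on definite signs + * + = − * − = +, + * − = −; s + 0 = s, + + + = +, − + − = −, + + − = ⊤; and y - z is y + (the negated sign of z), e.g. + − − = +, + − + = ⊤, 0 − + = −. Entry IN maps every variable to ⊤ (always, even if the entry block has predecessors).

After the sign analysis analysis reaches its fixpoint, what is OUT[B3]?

Answer: {a: ⊤, b: ⊤, c: ⊤, d: ⊤, e: +, f: ⊤}

Derivation:
Per-block solution:
  B0:   IN=(all ⊤)   OUT={e:0; rest ⊤}
  B1:   IN=(all ⊤)   OUT=(all ⊤)
  B2:   IN=(all ⊤)   OUT={b:+, e:+; rest ⊤}
  B3:   IN={b:+, e:+; rest ⊤}   OUT={e:+; rest ⊤}
  B4:   IN={e:+; rest ⊤}   OUT={d:+, e:+, f:+; rest ⊤}
  B5:   IN={d:+, e:+, f:+; rest ⊤}   OUT={c:-, d:+, e:+, f:0; rest ⊤}
  B6:   IN={c:-, d:+, e:+, f:0; rest ⊤}   OUT={d:+, e:-, f:0; rest ⊤}
  B7:   IN={d:+, e:-, f:0; rest ⊤}   OUT={b:-, d:+, e:-, f:-; rest ⊤}
  B8:   IN=(all ⊤)   OUT={b:0, e:+; rest ⊤}
  B9:   IN={b:0, e:+; rest ⊤}   OUT={b:0, e:+; rest ⊤}

Merge at B3: IN[B3] = OUT[B2] = {a: ⊤, b: +, c: ⊤, d: ⊤, e: +, f: ⊤}
Applying B3's transfer function to that IN value gives OUT[B3] (row B3 above).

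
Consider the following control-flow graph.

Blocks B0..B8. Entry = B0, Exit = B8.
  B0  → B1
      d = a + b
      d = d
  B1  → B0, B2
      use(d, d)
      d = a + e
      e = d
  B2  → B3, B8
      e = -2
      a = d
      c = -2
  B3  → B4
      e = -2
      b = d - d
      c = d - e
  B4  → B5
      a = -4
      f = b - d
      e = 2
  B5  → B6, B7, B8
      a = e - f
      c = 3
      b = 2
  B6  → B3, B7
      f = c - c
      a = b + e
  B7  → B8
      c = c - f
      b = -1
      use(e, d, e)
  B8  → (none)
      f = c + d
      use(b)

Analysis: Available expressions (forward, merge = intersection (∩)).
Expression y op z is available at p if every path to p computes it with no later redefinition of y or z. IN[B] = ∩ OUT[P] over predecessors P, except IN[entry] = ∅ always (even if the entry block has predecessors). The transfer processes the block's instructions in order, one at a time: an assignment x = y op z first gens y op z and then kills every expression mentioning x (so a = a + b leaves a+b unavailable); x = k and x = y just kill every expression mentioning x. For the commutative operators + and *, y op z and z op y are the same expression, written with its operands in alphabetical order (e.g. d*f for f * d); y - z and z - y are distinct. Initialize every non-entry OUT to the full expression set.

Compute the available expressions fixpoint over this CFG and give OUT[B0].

Answer: {a+b}

Trace:
Converged values:
  B0:  IN={}  OUT={a+b}
  B1:  IN={a+b}  OUT={a+b}
  B2:  IN={a+b}  OUT={}
  B3:  IN={}  OUT={d-d, d-e}
  B4:  IN={d-d, d-e}  OUT={b-d, d-d}
  B5:  IN={b-d, d-d}  OUT={d-d, e-f}
  B6:  IN={d-d, e-f}  OUT={b+e, c-c, d-d}
  B7:  IN={d-d}  OUT={d-d}
  B8:  IN={}  OUT={c+d}

Merge at B0 (entry node, so the boundary value {} is joined with the incoming edge(s)): IN[B0] = {} ∩ OUT[B1] = {}
Applying B0's transfer function to that IN value gives OUT[B0] (row B0 above).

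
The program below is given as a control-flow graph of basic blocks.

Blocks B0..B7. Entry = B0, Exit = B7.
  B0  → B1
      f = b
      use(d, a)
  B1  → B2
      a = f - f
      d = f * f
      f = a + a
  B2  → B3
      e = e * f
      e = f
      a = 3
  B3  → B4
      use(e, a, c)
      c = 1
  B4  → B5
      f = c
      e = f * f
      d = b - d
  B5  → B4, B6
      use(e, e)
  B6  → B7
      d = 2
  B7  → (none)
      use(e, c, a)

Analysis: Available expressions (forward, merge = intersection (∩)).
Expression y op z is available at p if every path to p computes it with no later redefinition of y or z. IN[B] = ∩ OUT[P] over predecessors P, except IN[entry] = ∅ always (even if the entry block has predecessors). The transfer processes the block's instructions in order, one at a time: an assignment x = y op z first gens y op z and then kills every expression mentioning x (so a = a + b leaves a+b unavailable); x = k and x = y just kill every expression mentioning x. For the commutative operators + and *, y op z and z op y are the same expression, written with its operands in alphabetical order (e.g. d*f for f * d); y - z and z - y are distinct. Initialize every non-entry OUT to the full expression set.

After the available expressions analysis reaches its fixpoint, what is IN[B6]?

Per-block solution:
  B0:   IN={}   OUT={}
  B1:   IN={}   OUT={a+a}
  B2:   IN={a+a}   OUT={}
  B3:   IN={}   OUT={}
  B4:   IN={}   OUT={f*f}
  B5:   IN={f*f}   OUT={f*f}
  B6:   IN={f*f}   OUT={f*f}
  B7:   IN={f*f}   OUT={f*f}

Merge at B6: IN[B6] = OUT[B5] = {f*f}

Answer: {f*f}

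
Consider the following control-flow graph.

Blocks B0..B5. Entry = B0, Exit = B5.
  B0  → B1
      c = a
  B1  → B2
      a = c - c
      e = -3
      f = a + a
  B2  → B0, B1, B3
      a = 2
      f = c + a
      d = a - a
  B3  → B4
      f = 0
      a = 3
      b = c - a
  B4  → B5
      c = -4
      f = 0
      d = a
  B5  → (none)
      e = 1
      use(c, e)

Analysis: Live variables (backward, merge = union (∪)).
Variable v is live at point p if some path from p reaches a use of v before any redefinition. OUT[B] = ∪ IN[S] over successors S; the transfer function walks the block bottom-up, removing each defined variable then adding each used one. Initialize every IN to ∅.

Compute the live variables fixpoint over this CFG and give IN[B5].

Per-block solution:
  B0:   IN={a}   OUT={c}
  B1:   IN={c}   OUT={c}
  B2:   IN={c}   OUT={a, c}
  B3:   IN={c}   OUT={a}
  B4:   IN={a}   OUT={c}
  B5:   IN={c}   OUT={}

B5 is the boundary node: OUT[B5] = {}
Applying B5's transfer function to that OUT value gives IN[B5] (row B5 above).

Answer: {c}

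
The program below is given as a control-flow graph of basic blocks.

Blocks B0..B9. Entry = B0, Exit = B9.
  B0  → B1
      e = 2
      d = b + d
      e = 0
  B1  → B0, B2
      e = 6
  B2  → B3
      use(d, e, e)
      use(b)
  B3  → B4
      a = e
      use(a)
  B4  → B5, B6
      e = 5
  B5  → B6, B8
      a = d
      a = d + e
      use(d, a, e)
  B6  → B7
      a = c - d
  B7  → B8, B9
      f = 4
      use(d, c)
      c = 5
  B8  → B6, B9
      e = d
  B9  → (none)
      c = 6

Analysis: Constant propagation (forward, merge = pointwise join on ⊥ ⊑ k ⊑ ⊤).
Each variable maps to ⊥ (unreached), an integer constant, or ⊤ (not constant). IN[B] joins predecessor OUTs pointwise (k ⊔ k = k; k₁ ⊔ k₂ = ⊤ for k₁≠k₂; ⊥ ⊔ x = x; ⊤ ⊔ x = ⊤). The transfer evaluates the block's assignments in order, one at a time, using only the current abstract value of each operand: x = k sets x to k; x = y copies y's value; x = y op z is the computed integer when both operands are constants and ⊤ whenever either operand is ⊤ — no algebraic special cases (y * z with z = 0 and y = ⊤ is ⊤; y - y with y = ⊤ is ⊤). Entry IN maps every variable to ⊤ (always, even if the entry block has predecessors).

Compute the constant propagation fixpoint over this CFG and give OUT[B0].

Answer: {a: ⊤, b: ⊤, c: ⊤, d: ⊤, e: 0, f: ⊤}

Trace:
Converged values:
  B0:  IN=(all ⊤)  OUT={e:0; rest ⊤}
  B1:  IN={e:0; rest ⊤}  OUT={e:6; rest ⊤}
  B2:  IN={e:6; rest ⊤}  OUT={e:6; rest ⊤}
  B3:  IN={e:6; rest ⊤}  OUT={a:6, e:6; rest ⊤}
  B4:  IN={a:6, e:6; rest ⊤}  OUT={a:6, e:5; rest ⊤}
  B5:  IN={a:6, e:5; rest ⊤}  OUT={e:5; rest ⊤}
  B6:  IN=(all ⊤)  OUT=(all ⊤)
  B7:  IN=(all ⊤)  OUT={c:5, f:4; rest ⊤}
  B8:  IN=(all ⊤)  OUT=(all ⊤)
  B9:  IN=(all ⊤)  OUT={c:6; rest ⊤}

Merge at B0 (entry node, so the boundary value (all ⊤) is joined with the incoming edge(s)): IN[B0] = (all ⊤) ⊔ OUT[B1] = {a: ⊤, b: ⊤, c: ⊤, d: ⊤, e: ⊤, f: ⊤}
Applying B0's transfer function to that IN value gives OUT[B0] (row B0 above).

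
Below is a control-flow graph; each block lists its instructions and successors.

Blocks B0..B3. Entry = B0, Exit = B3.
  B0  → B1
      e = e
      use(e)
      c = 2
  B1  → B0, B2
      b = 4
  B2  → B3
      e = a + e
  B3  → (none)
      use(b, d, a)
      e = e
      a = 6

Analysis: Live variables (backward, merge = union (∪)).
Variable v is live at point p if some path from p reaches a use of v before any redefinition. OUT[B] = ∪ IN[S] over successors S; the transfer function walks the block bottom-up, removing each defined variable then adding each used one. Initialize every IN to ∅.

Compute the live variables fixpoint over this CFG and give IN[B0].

Answer: {a, d, e}

Trace:
Per-block solution:
  B0: | IN={a, d, e} | OUT={a, d, e}
  B1: | IN={a, d, e} | OUT={a, b, d, e}
  B2: | IN={a, b, d, e} | OUT={a, b, d, e}
  B3: | IN={a, b, d, e} | OUT={}

Merge at B0: OUT[B0] = IN[B1] = {a, d, e}
Applying B0's transfer function to that OUT value gives IN[B0] (row B0 above).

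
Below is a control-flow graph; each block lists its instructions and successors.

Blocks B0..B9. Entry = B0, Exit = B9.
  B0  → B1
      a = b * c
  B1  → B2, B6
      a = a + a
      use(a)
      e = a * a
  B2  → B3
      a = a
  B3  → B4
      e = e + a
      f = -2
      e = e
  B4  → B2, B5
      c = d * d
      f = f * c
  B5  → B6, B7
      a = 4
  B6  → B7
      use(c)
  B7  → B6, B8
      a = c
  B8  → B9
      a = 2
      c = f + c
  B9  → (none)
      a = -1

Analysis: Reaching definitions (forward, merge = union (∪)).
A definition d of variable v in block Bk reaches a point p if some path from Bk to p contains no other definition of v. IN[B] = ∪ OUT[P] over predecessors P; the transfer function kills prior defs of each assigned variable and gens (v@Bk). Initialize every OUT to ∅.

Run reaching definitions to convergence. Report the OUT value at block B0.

Answer: {a@B0}

Derivation:
Converged values:
  B0:  IN={}  OUT={a@B0}
  B1:  IN={a@B0}  OUT={a@B1, e@B1}
  B2:  IN={a@B1, a@B2, c@B4, e@B1, e@B3, f@B4}  OUT={a@B2, c@B4, e@B1, e@B3, f@B4}
  B3:  IN={a@B2, c@B4, e@B1, e@B3, f@B4}  OUT={a@B2, c@B4, e@B3, f@B3}
  B4:  IN={a@B2, c@B4, e@B3, f@B3}  OUT={a@B2, c@B4, e@B3, f@B4}
  B5:  IN={a@B2, c@B4, e@B3, f@B4}  OUT={a@B5, c@B4, e@B3, f@B4}
  B6:  IN={a@B1, a@B5, a@B7, c@B4, e@B1, e@B3, f@B4}  OUT={a@B1, a@B5, a@B7, c@B4, e@B1, e@B3, f@B4}
  B7:  IN={a@B1, a@B5, a@B7, c@B4, e@B1, e@B3, f@B4}  OUT={a@B7, c@B4, e@B1, e@B3, f@B4}
  B8:  IN={a@B7, c@B4, e@B1, e@B3, f@B4}  OUT={a@B8, c@B8, e@B1, e@B3, f@B4}
  B9:  IN={a@B8, c@B8, e@B1, e@B3, f@B4}  OUT={a@B9, c@B8, e@B1, e@B3, f@B4}

B0 is the boundary node: IN[B0] = {}
Applying B0's transfer function to that IN value gives OUT[B0] (row B0 above).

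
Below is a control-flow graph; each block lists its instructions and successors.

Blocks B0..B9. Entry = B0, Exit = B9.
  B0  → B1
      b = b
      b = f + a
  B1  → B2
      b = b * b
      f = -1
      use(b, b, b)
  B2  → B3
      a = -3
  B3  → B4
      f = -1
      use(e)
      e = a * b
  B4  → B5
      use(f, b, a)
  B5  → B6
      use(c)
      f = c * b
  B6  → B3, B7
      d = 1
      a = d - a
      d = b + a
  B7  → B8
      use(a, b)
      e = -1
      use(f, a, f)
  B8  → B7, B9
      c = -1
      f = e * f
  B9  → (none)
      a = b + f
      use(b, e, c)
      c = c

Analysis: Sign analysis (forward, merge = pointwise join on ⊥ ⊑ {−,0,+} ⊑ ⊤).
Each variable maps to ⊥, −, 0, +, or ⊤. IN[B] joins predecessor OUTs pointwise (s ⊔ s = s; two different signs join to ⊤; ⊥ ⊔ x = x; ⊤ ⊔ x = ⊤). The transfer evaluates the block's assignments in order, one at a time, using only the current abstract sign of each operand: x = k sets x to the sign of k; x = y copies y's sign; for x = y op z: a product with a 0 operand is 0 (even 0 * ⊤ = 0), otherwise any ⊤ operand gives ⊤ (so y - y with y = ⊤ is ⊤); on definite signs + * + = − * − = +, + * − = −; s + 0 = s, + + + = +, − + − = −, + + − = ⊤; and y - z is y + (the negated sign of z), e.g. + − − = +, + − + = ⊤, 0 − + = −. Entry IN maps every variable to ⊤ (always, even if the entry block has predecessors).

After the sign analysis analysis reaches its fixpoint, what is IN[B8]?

Answer: {a: ⊤, b: ⊤, c: ⊤, d: ⊤, e: -, f: ⊤}

Working:
Fixpoint table:
  B0:  IN=(all ⊤)  OUT=(all ⊤)
  B1:  IN=(all ⊤)  OUT={f:-; rest ⊤}
  B2:  IN={f:-; rest ⊤}  OUT={a:-, f:-; rest ⊤}
  B3:  IN=(all ⊤)  OUT={f:-; rest ⊤}
  B4:  IN={f:-; rest ⊤}  OUT={f:-; rest ⊤}
  B5:  IN={f:-; rest ⊤}  OUT=(all ⊤)
  B6:  IN=(all ⊤)  OUT=(all ⊤)
  B7:  IN=(all ⊤)  OUT={e:-; rest ⊤}
  B8:  IN={e:-; rest ⊤}  OUT={c:-, e:-; rest ⊤}
  B9:  IN={c:-, e:-; rest ⊤}  OUT={c:-, e:-; rest ⊤}

Merge at B8: IN[B8] = OUT[B7] = {a: ⊤, b: ⊤, c: ⊤, d: ⊤, e: -, f: ⊤}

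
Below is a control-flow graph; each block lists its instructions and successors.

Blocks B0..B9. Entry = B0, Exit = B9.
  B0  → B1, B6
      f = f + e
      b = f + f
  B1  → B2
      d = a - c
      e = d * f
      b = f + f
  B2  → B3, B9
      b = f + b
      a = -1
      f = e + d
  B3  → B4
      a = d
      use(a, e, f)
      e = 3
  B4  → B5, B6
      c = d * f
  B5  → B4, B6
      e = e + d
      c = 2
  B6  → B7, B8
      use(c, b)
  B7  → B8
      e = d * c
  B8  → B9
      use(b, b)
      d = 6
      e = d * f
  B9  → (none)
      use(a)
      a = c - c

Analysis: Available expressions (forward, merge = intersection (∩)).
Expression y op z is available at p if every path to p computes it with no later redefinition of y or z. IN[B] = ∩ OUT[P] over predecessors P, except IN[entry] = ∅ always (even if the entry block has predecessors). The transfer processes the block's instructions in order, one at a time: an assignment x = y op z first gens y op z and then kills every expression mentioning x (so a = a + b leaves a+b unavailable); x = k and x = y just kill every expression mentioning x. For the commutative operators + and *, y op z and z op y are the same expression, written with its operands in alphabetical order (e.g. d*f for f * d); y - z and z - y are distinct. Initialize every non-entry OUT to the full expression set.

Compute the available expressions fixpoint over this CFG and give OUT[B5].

Per-block solution:
  B0:  IN={}  OUT={f+f}
  B1:  IN={f+f}  OUT={a-c, d*f, f+f}
  B2:  IN={a-c, d*f, f+f}  OUT={d+e}
  B3:  IN={d+e}  OUT={}
  B4:  IN={}  OUT={d*f}
  B5:  IN={d*f}  OUT={d*f}
  B6:  IN={}  OUT={}
  B7:  IN={}  OUT={c*d}
  B8:  IN={}  OUT={d*f}
  B9:  IN={}  OUT={c-c}

Merge at B5: IN[B5] = OUT[B4] = {d*f}
Applying B5's transfer function to that IN value gives OUT[B5] (row B5 above).

Answer: {d*f}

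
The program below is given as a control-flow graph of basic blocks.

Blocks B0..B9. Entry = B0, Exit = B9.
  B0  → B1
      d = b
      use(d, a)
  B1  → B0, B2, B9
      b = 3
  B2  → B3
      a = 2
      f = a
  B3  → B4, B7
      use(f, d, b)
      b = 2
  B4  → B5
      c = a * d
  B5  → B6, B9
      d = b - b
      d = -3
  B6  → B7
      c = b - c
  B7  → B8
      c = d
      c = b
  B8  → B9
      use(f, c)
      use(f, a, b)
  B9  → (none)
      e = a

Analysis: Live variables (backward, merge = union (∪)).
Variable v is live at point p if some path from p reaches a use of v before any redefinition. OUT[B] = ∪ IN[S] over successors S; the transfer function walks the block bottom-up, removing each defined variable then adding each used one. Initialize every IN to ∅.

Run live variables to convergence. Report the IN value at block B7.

Answer: {a, b, d, f}

Working:
Per-block solution:
  B0:  IN={a, b}  OUT={a, d}
  B1:  IN={a, d}  OUT={a, b, d}
  B2:  IN={b, d}  OUT={a, b, d, f}
  B3:  IN={a, b, d, f}  OUT={a, b, d, f}
  B4:  IN={a, b, d, f}  OUT={a, b, c, f}
  B5:  IN={a, b, c, f}  OUT={a, b, c, d, f}
  B6:  IN={a, b, c, d, f}  OUT={a, b, d, f}
  B7:  IN={a, b, d, f}  OUT={a, b, c, f}
  B8:  IN={a, b, c, f}  OUT={a}
  B9:  IN={a}  OUT={}

Merge at B7: OUT[B7] = IN[B8] = {a, b, c, f}
Applying B7's transfer function to that OUT value gives IN[B7] (row B7 above).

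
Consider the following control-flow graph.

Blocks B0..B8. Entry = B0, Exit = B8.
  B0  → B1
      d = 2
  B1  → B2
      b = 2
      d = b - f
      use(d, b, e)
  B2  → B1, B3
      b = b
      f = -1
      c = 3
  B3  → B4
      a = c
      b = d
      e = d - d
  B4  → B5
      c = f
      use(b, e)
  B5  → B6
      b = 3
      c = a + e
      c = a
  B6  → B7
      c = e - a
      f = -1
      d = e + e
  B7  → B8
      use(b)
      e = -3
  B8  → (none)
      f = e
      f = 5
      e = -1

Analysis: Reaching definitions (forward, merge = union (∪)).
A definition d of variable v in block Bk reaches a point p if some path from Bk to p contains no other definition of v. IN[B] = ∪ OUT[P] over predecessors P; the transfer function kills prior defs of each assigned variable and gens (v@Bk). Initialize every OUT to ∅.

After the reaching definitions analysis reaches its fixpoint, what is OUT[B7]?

Per-block solution:
  B0:  IN={}  OUT={d@B0}
  B1:  IN={b@B2, c@B2, d@B0, d@B1, f@B2}  OUT={b@B1, c@B2, d@B1, f@B2}
  B2:  IN={b@B1, c@B2, d@B1, f@B2}  OUT={b@B2, c@B2, d@B1, f@B2}
  B3:  IN={b@B2, c@B2, d@B1, f@B2}  OUT={a@B3, b@B3, c@B2, d@B1, e@B3, f@B2}
  B4:  IN={a@B3, b@B3, c@B2, d@B1, e@B3, f@B2}  OUT={a@B3, b@B3, c@B4, d@B1, e@B3, f@B2}
  B5:  IN={a@B3, b@B3, c@B4, d@B1, e@B3, f@B2}  OUT={a@B3, b@B5, c@B5, d@B1, e@B3, f@B2}
  B6:  IN={a@B3, b@B5, c@B5, d@B1, e@B3, f@B2}  OUT={a@B3, b@B5, c@B6, d@B6, e@B3, f@B6}
  B7:  IN={a@B3, b@B5, c@B6, d@B6, e@B3, f@B6}  OUT={a@B3, b@B5, c@B6, d@B6, e@B7, f@B6}
  B8:  IN={a@B3, b@B5, c@B6, d@B6, e@B7, f@B6}  OUT={a@B3, b@B5, c@B6, d@B6, e@B8, f@B8}

Merge at B7: IN[B7] = OUT[B6] = {a@B3, b@B5, c@B6, d@B6, e@B3, f@B6}
Applying B7's transfer function to that IN value gives OUT[B7] (row B7 above).

Answer: {a@B3, b@B5, c@B6, d@B6, e@B7, f@B6}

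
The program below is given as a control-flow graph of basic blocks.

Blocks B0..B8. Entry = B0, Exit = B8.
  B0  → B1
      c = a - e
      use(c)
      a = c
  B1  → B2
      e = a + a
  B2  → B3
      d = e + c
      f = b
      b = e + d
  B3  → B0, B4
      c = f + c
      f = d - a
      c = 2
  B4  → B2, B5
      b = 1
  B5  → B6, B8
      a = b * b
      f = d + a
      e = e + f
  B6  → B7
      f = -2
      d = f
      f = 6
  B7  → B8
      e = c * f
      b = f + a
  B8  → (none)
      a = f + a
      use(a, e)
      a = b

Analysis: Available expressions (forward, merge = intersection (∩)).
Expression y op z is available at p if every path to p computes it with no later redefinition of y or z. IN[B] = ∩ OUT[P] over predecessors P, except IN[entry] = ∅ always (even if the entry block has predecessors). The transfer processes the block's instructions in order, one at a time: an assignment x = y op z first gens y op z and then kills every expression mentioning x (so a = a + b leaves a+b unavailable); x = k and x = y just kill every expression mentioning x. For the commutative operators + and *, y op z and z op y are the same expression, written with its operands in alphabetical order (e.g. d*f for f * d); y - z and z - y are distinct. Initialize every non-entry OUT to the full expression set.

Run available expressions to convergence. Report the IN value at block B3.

Per-block solution:
  B0:   IN={}   OUT={}
  B1:   IN={}   OUT={a+a}
  B2:   IN={a+a}   OUT={a+a, c+e, d+e}
  B3:   IN={a+a, c+e, d+e}   OUT={a+a, d+e, d-a}
  B4:   IN={a+a, d+e, d-a}   OUT={a+a, d+e, d-a}
  B5:   IN={a+a, d+e, d-a}   OUT={a+d, b*b}
  B6:   IN={a+d, b*b}   OUT={b*b}
  B7:   IN={b*b}   OUT={a+f, c*f}
  B8:   IN={}   OUT={}

Merge at B3: IN[B3] = OUT[B2] = {a+a, c+e, d+e}

Answer: {a+a, c+e, d+e}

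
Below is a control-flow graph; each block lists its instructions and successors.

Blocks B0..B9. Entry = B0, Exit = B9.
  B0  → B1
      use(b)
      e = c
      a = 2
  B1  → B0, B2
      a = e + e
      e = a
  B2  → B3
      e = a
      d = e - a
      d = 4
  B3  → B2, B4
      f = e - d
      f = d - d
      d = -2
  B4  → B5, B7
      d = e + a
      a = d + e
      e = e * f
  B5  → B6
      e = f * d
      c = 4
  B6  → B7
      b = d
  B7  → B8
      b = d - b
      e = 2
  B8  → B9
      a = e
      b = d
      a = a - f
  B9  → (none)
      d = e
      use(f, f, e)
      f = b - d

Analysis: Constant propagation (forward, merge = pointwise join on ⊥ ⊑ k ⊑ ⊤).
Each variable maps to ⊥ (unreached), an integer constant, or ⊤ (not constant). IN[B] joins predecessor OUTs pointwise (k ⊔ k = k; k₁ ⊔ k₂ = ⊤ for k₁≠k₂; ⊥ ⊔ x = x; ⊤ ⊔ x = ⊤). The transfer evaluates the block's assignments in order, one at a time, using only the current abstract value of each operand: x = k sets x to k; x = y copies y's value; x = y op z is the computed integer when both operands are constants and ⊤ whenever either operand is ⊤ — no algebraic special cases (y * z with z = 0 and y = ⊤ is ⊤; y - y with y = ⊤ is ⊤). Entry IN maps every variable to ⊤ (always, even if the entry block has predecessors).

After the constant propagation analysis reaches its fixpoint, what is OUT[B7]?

Per-block solution:
  B0:  IN=(all ⊤)  OUT={a:2; rest ⊤}
  B1:  IN={a:2; rest ⊤}  OUT=(all ⊤)
  B2:  IN=(all ⊤)  OUT={d:4; rest ⊤}
  B3:  IN={d:4; rest ⊤}  OUT={d:-2, f:0; rest ⊤}
  B4:  IN={d:-2, f:0; rest ⊤}  OUT={f:0; rest ⊤}
  B5:  IN={f:0; rest ⊤}  OUT={c:4, f:0; rest ⊤}
  B6:  IN={c:4, f:0; rest ⊤}  OUT={c:4, f:0; rest ⊤}
  B7:  IN={f:0; rest ⊤}  OUT={e:2, f:0; rest ⊤}
  B8:  IN={e:2, f:0; rest ⊤}  OUT={a:2, e:2, f:0; rest ⊤}
  B9:  IN={a:2, e:2, f:0; rest ⊤}  OUT={a:2, d:2, e:2; rest ⊤}

Merge at B7: IN[B7] = OUT[B4] ⊔ OUT[B6] = {a: ⊤, b: ⊤, c: ⊤, d: ⊤, e: ⊤, f: 0}
Applying B7's transfer function to that IN value gives OUT[B7] (row B7 above).

Answer: {a: ⊤, b: ⊤, c: ⊤, d: ⊤, e: 2, f: 0}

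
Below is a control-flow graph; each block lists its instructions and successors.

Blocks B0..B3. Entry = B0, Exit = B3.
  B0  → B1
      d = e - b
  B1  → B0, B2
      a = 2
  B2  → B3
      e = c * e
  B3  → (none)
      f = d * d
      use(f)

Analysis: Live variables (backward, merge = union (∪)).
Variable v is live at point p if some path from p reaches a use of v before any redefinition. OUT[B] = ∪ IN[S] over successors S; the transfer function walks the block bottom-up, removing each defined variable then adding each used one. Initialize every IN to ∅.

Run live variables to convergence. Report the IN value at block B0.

Fixpoint table:
  B0:  IN={b, c, e}  OUT={b, c, d, e}
  B1:  IN={b, c, d, e}  OUT={b, c, d, e}
  B2:  IN={c, d, e}  OUT={d}
  B3:  IN={d}  OUT={}

Merge at B0: OUT[B0] = IN[B1] = {b, c, d, e}
Applying B0's transfer function to that OUT value gives IN[B0] (row B0 above).

Answer: {b, c, e}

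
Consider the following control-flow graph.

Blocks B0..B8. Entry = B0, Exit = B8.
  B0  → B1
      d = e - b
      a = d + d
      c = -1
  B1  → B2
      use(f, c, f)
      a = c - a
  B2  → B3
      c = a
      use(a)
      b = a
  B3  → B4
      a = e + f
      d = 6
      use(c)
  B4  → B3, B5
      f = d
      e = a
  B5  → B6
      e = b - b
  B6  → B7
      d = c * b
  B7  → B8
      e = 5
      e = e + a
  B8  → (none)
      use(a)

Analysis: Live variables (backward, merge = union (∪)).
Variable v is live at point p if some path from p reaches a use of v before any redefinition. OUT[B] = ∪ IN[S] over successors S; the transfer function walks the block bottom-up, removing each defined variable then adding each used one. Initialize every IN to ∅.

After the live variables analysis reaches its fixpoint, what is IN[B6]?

Answer: {a, b, c}

Derivation:
Converged values:
  B0:  IN={b, e, f}  OUT={a, c, e, f}
  B1:  IN={a, c, e, f}  OUT={a, e, f}
  B2:  IN={a, e, f}  OUT={b, c, e, f}
  B3:  IN={b, c, e, f}  OUT={a, b, c, d}
  B4:  IN={a, b, c, d}  OUT={a, b, c, e, f}
  B5:  IN={a, b, c}  OUT={a, b, c}
  B6:  IN={a, b, c}  OUT={a}
  B7:  IN={a}  OUT={a}
  B8:  IN={a}  OUT={}

Merge at B6: OUT[B6] = IN[B7] = {a}
Applying B6's transfer function to that OUT value gives IN[B6] (row B6 above).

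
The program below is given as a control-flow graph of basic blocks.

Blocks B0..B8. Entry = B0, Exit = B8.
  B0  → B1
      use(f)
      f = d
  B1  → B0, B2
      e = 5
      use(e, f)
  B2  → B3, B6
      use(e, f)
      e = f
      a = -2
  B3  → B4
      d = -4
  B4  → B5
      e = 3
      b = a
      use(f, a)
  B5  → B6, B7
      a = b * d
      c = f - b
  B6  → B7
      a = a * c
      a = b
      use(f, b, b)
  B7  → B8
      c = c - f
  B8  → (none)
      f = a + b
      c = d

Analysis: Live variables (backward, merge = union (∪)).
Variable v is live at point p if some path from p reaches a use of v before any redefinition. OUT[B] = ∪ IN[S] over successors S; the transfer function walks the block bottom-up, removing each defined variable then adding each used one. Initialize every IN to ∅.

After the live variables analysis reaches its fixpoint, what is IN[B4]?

Answer: {a, d, f}

Trace:
Converged values:
  B0:   IN={b, c, d, f}   OUT={b, c, d, f}
  B1:   IN={b, c, d, f}   OUT={b, c, d, e, f}
  B2:   IN={b, c, d, e, f}   OUT={a, b, c, d, f}
  B3:   IN={a, f}   OUT={a, d, f}
  B4:   IN={a, d, f}   OUT={b, d, f}
  B5:   IN={b, d, f}   OUT={a, b, c, d, f}
  B6:   IN={a, b, c, d, f}   OUT={a, b, c, d, f}
  B7:   IN={a, b, c, d, f}   OUT={a, b, d}
  B8:   IN={a, b, d}   OUT={}

Merge at B4: OUT[B4] = IN[B5] = {b, d, f}
Applying B4's transfer function to that OUT value gives IN[B4] (row B4 above).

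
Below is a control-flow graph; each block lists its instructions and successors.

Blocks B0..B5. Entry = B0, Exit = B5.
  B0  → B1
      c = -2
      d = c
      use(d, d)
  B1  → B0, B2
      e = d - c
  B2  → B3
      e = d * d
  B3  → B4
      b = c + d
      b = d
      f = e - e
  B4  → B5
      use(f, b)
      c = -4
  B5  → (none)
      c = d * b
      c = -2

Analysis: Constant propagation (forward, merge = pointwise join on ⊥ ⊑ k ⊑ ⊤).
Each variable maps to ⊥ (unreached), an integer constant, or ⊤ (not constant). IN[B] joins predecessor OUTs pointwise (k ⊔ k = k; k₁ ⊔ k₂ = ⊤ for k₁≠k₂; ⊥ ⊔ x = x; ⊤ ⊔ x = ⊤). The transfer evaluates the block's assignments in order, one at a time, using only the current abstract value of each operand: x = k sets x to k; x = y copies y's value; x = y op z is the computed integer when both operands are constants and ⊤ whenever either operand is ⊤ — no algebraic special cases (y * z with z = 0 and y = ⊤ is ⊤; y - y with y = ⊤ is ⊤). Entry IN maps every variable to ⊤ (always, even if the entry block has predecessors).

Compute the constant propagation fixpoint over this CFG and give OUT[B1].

Answer: {a: ⊤, b: ⊤, c: -2, d: -2, e: 0, f: ⊤}

Working:
Per-block solution:
  B0: | IN=(all ⊤) | OUT={c:-2, d:-2; rest ⊤}
  B1: | IN={c:-2, d:-2; rest ⊤} | OUT={c:-2, d:-2, e:0; rest ⊤}
  B2: | IN={c:-2, d:-2, e:0; rest ⊤} | OUT={c:-2, d:-2, e:4; rest ⊤}
  B3: | IN={c:-2, d:-2, e:4; rest ⊤} | OUT={b:-2, c:-2, d:-2, e:4, f:0; rest ⊤}
  B4: | IN={b:-2, c:-2, d:-2, e:4, f:0; rest ⊤} | OUT={b:-2, c:-4, d:-2, e:4, f:0; rest ⊤}
  B5: | IN={b:-2, c:-4, d:-2, e:4, f:0; rest ⊤} | OUT={b:-2, c:-2, d:-2, e:4, f:0; rest ⊤}

Merge at B1: IN[B1] = OUT[B0] = {a: ⊤, b: ⊤, c: -2, d: -2, e: ⊤, f: ⊤}
Applying B1's transfer function to that IN value gives OUT[B1] (row B1 above).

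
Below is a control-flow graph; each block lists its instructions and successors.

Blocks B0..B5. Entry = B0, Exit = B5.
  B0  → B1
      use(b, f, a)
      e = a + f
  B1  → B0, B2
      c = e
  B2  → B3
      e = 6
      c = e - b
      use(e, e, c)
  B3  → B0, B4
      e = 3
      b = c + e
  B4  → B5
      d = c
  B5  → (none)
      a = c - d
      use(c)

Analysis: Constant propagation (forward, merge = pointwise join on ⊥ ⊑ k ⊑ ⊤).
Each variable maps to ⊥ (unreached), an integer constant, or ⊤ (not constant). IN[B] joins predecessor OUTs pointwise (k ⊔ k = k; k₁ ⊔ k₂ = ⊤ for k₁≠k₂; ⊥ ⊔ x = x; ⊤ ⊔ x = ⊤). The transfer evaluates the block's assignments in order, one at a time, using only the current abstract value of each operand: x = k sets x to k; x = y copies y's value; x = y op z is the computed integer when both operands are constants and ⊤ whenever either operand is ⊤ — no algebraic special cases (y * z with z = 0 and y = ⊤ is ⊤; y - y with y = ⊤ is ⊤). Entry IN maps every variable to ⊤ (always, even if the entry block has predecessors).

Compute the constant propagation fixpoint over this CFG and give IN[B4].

Per-block solution:
  B0:  IN=(all ⊤)  OUT=(all ⊤)
  B1:  IN=(all ⊤)  OUT=(all ⊤)
  B2:  IN=(all ⊤)  OUT={e:6; rest ⊤}
  B3:  IN={e:6; rest ⊤}  OUT={e:3; rest ⊤}
  B4:  IN={e:3; rest ⊤}  OUT={e:3; rest ⊤}
  B5:  IN={e:3; rest ⊤}  OUT={e:3; rest ⊤}

Merge at B4: IN[B4] = OUT[B3] = {a: ⊤, b: ⊤, c: ⊤, d: ⊤, e: 3, f: ⊤}

Answer: {a: ⊤, b: ⊤, c: ⊤, d: ⊤, e: 3, f: ⊤}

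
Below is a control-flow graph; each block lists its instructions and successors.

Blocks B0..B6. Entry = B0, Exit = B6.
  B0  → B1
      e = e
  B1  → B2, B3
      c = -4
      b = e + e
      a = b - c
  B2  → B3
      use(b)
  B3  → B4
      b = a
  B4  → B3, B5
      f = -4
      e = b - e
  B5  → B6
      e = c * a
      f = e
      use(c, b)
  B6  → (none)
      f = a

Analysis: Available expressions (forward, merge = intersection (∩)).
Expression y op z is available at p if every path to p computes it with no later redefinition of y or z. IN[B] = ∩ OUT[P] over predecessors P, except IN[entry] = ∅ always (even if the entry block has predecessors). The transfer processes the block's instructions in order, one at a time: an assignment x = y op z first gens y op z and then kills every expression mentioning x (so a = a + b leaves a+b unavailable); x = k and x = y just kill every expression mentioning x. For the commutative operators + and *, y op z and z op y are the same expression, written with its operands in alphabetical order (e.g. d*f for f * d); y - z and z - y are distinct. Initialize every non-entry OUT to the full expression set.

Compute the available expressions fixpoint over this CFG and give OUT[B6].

Answer: {a*c}

Working:
Converged values:
  B0: | IN={} | OUT={}
  B1: | IN={} | OUT={b-c, e+e}
  B2: | IN={b-c, e+e} | OUT={b-c, e+e}
  B3: | IN={} | OUT={}
  B4: | IN={} | OUT={}
  B5: | IN={} | OUT={a*c}
  B6: | IN={a*c} | OUT={a*c}

Merge at B6: IN[B6] = OUT[B5] = {a*c}
Applying B6's transfer function to that IN value gives OUT[B6] (row B6 above).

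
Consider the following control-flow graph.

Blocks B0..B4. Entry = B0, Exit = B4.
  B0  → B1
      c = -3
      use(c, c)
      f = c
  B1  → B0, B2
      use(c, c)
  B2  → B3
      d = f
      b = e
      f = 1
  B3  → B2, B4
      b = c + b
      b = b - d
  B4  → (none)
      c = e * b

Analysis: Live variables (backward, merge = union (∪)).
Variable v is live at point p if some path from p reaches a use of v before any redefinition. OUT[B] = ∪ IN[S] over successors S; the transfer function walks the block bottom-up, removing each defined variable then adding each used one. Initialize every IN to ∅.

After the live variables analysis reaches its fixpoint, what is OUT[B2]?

Per-block solution:
  B0:   IN={e}   OUT={c, e, f}
  B1:   IN={c, e, f}   OUT={c, e, f}
  B2:   IN={c, e, f}   OUT={b, c, d, e, f}
  B3:   IN={b, c, d, e, f}   OUT={b, c, e, f}
  B4:   IN={b, e}   OUT={}

Merge at B2: OUT[B2] = IN[B3] = {b, c, d, e, f}

Answer: {b, c, d, e, f}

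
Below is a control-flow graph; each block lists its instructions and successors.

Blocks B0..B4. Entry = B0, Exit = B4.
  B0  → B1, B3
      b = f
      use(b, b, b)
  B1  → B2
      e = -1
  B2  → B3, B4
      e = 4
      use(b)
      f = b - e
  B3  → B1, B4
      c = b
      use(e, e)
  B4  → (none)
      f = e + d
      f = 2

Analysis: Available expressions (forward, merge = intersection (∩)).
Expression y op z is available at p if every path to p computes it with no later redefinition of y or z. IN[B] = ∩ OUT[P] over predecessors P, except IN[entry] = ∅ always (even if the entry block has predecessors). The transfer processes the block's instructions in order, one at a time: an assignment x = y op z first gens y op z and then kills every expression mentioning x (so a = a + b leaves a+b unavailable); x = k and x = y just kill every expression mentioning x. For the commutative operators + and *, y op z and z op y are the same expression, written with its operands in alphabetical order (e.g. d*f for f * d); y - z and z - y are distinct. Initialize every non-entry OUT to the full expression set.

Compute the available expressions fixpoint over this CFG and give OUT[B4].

Converged values:
  B0:  IN={}  OUT={}
  B1:  IN={}  OUT={}
  B2:  IN={}  OUT={b-e}
  B3:  IN={}  OUT={}
  B4:  IN={}  OUT={d+e}

Merge at B4: IN[B4] = OUT[B2] ∩ OUT[B3] = {}
Applying B4's transfer function to that IN value gives OUT[B4] (row B4 above).

Answer: {d+e}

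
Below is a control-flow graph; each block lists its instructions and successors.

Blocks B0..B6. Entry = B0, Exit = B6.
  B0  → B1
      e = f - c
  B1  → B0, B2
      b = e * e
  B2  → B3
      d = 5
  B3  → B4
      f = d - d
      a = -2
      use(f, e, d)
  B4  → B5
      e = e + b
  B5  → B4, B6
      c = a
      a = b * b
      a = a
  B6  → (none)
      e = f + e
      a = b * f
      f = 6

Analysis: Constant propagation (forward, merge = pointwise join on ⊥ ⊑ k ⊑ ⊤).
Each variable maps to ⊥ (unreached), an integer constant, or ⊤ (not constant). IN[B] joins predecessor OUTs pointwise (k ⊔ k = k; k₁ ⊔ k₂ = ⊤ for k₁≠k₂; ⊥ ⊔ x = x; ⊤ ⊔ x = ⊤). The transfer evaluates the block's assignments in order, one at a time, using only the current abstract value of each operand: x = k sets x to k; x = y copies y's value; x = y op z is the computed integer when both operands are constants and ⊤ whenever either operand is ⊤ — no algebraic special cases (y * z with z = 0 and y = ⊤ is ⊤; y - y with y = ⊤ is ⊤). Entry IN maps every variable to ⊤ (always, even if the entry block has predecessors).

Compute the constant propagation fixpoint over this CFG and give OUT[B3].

Fixpoint table:
  B0: | IN=(all ⊤) | OUT=(all ⊤)
  B1: | IN=(all ⊤) | OUT=(all ⊤)
  B2: | IN=(all ⊤) | OUT={d:5; rest ⊤}
  B3: | IN={d:5; rest ⊤} | OUT={a:-2, d:5, f:0; rest ⊤}
  B4: | IN={d:5, f:0; rest ⊤} | OUT={d:5, f:0; rest ⊤}
  B5: | IN={d:5, f:0; rest ⊤} | OUT={d:5, f:0; rest ⊤}
  B6: | IN={d:5, f:0; rest ⊤} | OUT={d:5, f:6; rest ⊤}

Merge at B3: IN[B3] = OUT[B2] = {a: ⊤, b: ⊤, c: ⊤, d: 5, e: ⊤, f: ⊤}
Applying B3's transfer function to that IN value gives OUT[B3] (row B3 above).

Answer: {a: -2, b: ⊤, c: ⊤, d: 5, e: ⊤, f: 0}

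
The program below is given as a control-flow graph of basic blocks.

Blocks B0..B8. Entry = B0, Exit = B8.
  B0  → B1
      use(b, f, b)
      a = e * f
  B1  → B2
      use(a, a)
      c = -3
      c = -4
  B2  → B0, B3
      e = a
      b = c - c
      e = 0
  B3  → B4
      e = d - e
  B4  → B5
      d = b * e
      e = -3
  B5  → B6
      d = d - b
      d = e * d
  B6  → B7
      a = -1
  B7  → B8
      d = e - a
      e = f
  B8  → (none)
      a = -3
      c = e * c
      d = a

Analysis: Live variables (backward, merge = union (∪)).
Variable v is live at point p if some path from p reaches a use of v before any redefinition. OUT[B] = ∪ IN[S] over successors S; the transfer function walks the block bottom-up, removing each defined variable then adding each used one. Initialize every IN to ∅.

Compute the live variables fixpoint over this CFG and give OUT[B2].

Per-block solution:
  B0:   IN={b, d, e, f}   OUT={a, d, f}
  B1:   IN={a, d, f}   OUT={a, c, d, f}
  B2:   IN={a, c, d, f}   OUT={b, c, d, e, f}
  B3:   IN={b, c, d, e, f}   OUT={b, c, e, f}
  B4:   IN={b, c, e, f}   OUT={b, c, d, e, f}
  B5:   IN={b, c, d, e, f}   OUT={c, e, f}
  B6:   IN={c, e, f}   OUT={a, c, e, f}
  B7:   IN={a, c, e, f}   OUT={c, e}
  B8:   IN={c, e}   OUT={}

Merge at B2: OUT[B2] = IN[B0] ⊔ IN[B3] = {b, c, d, e, f}

Answer: {b, c, d, e, f}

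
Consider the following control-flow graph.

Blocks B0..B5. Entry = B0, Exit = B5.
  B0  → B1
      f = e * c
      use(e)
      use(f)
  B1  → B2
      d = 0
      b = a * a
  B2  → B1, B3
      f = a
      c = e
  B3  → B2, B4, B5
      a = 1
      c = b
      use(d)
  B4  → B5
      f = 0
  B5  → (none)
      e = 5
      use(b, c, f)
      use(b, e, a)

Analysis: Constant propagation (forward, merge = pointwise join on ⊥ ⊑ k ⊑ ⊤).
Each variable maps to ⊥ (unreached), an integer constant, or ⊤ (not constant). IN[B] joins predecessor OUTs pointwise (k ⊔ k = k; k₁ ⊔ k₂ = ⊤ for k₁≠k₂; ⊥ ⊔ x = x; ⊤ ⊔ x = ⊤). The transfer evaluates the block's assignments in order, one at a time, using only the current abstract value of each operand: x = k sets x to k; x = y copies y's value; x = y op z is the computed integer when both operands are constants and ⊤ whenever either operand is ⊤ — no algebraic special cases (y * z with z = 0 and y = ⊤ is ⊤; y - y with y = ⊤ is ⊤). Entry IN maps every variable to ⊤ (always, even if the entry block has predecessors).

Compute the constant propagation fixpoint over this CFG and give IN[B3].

Answer: {a: ⊤, b: ⊤, c: ⊤, d: 0, e: ⊤, f: ⊤}

Derivation:
Per-block solution:
  B0:  IN=(all ⊤)  OUT=(all ⊤)
  B1:  IN=(all ⊤)  OUT={d:0; rest ⊤}
  B2:  IN={d:0; rest ⊤}  OUT={d:0; rest ⊤}
  B3:  IN={d:0; rest ⊤}  OUT={a:1, d:0; rest ⊤}
  B4:  IN={a:1, d:0; rest ⊤}  OUT={a:1, d:0, f:0; rest ⊤}
  B5:  IN={a:1, d:0; rest ⊤}  OUT={a:1, d:0, e:5; rest ⊤}

Merge at B3: IN[B3] = OUT[B2] = {a: ⊤, b: ⊤, c: ⊤, d: 0, e: ⊤, f: ⊤}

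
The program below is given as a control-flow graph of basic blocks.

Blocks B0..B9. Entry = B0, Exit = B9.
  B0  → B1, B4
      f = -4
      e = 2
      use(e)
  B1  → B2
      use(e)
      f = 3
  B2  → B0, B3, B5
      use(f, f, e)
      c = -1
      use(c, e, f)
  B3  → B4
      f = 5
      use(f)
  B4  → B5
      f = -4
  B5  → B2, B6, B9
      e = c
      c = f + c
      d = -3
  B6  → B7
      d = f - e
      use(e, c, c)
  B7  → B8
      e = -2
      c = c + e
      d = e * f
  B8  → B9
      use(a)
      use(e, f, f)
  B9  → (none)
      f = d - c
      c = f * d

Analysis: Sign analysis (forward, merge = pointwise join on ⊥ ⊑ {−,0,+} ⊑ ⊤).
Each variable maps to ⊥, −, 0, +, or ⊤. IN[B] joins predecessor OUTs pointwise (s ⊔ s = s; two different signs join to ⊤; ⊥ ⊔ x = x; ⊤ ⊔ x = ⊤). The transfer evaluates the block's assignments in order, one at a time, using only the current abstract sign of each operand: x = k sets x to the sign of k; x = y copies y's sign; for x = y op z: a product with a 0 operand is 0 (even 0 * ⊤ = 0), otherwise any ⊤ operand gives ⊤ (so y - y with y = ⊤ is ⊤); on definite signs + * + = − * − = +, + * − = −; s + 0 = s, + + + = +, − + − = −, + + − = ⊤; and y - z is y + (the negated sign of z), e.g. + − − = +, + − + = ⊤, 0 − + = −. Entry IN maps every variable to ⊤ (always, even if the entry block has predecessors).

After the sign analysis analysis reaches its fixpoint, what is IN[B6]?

Answer: {a: ⊤, b: ⊤, c: ⊤, d: -, e: ⊤, f: ⊤}

Working:
Converged values:
  B0:  IN=(all ⊤)  OUT={e:+, f:-; rest ⊤}
  B1:  IN={e:+, f:-; rest ⊤}  OUT={e:+, f:+; rest ⊤}
  B2:  IN=(all ⊤)  OUT={c:-; rest ⊤}
  B3:  IN={c:-; rest ⊤}  OUT={c:-, f:+; rest ⊤}
  B4:  IN=(all ⊤)  OUT={f:-; rest ⊤}
  B5:  IN=(all ⊤)  OUT={d:-; rest ⊤}
  B6:  IN={d:-; rest ⊤}  OUT=(all ⊤)
  B7:  IN=(all ⊤)  OUT={e:-; rest ⊤}
  B8:  IN={e:-; rest ⊤}  OUT={e:-; rest ⊤}
  B9:  IN=(all ⊤)  OUT=(all ⊤)

Merge at B6: IN[B6] = OUT[B5] = {a: ⊤, b: ⊤, c: ⊤, d: -, e: ⊤, f: ⊤}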